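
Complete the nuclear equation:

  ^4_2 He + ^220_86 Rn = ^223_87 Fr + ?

proton

Conserve mass number: 4 + 220 = 223 + A, so A = 1.
Conserve atomic number: 2 + 86 = 87 + Z, so Z = 1.
A = 1 and Z = 1 is ^1_1 H — a proton.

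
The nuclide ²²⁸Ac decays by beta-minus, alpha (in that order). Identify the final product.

Ra-224

Start: (A, Z) = (228, 89).
After β⁻: (228, 90).
After α: (224, 88).
Z = 88 is radium.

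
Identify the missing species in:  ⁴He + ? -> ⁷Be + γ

He-3

Conserve mass number: 4 + A = 7 + 0, so A = 3.
Conserve atomic number: 2 + Z = 4 + 0, so Z = 2.
Z = 2 is helium, so the species is ³He.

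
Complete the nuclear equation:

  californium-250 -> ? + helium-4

Cm-246

Conserve mass number: 250 = A + 4, so A = 246.
Conserve atomic number: 98 = Z + 2, so Z = 96.
Z = 96 is curium, so the species is curium-246.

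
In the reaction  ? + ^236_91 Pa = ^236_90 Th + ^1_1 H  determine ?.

neutron

Conserve mass number: A + 236 = 236 + 1, so A = 1.
Conserve atomic number: Z + 91 = 90 + 1, so Z = 0.
A = 1 and Z = 0 is ^1_0 n — a neutron.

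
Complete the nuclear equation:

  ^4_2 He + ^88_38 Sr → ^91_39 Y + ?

proton

Conserve mass number: 4 + 88 = 91 + A, so A = 1.
Conserve atomic number: 2 + 38 = 39 + Z, so Z = 1.
A = 1 and Z = 1 is ^1_1 H — a proton.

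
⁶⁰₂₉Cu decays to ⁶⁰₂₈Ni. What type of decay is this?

beta-plus decay or electron capture

ΔA = 60 − 60 = 0; ΔZ = 28 − 29 = -1.
A is unchanged and Z drops by 1 — a proton has become a neutron (β⁺ emission or electron capture).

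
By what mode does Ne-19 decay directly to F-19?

beta-plus decay or electron capture

ΔA = 19 − 19 = 0; ΔZ = 9 − 10 = -1.
A is unchanged and Z drops by 1 — a proton has become a neutron (β⁺ emission or electron capture).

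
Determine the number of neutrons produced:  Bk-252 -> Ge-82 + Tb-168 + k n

Conserve mass number: 252 = 82 + 168 + k, so k = 252 − 250 = 2.
Check atomic number: 97 = 32 + 65 + 0 = 97. ✓

2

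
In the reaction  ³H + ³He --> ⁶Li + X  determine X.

gamma ray

Conserve mass number: 3 + 3 = 6 + A, so A = 0.
Conserve atomic number: 1 + 2 = 3 + Z, so Z = 0.
A = 0 and Z = 0 is γ — a gamma ray.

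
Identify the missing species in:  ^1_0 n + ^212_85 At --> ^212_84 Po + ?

Conserve mass number: 1 + 212 = 212 + A, so A = 1.
Conserve atomic number: 0 + 85 = 84 + Z, so Z = 1.
A = 1 and Z = 1 is ^1_1 H — a proton.

proton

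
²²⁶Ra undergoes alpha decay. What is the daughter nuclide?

Rn-222

Alpha decay: mass number changes by -4, atomic number by -2.
A: 226 − 4 = 222; Z: 88 − 2 = 86.
Z = 86 is radon, so the daughter is ²²²Rn.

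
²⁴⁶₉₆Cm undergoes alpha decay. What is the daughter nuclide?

Pu-242

Alpha decay: mass number changes by -4, atomic number by -2.
A: 246 − 4 = 242; Z: 96 − 2 = 94.
Z = 94 is plutonium, so the daughter is ²⁴²₉₄Pu.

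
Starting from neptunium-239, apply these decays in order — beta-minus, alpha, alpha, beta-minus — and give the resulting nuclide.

Pa-231

Start: (A, Z) = (239, 93).
After β⁻: (239, 94).
After α: (235, 92).
After α: (231, 90).
After β⁻: (231, 91).
Z = 91 is protactinium.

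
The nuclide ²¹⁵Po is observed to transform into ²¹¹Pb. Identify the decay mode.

ΔA = 211 − 215 = -4; ΔZ = 82 − 84 = -2.
A drops by 4 and Z drops by 2 — the signature of alpha emission.

alpha decay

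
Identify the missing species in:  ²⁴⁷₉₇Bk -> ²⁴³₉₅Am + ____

Conserve mass number: 247 = 243 + A, so A = 4.
Conserve atomic number: 97 = 95 + Z, so Z = 2.
A = 4 and Z = 2 is ⁴₂He — an alpha particle.

alpha particle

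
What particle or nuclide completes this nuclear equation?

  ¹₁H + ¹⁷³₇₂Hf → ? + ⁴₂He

Conserve mass number: 1 + 173 = A + 4, so A = 170.
Conserve atomic number: 1 + 72 = Z + 2, so Z = 71.
Z = 71 is lutetium, so the species is ¹⁷⁰₇₁Lu.

Lu-170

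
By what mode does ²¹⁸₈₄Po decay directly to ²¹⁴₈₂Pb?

ΔA = 214 − 218 = -4; ΔZ = 82 − 84 = -2.
A drops by 4 and Z drops by 2 — the signature of alpha emission.

alpha decay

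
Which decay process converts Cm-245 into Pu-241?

ΔA = 241 − 245 = -4; ΔZ = 94 − 96 = -2.
A drops by 4 and Z drops by 2 — the signature of alpha emission.

alpha decay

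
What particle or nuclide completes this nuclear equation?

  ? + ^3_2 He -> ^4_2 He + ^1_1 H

deuteron

Conserve mass number: A + 3 = 4 + 1, so A = 2.
Conserve atomic number: Z + 2 = 2 + 1, so Z = 1.
A = 2 and Z = 1 is ^2_1 H — a deuteron.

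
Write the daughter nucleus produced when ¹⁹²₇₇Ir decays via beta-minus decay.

Beta-minus decay: mass number changes by +0, atomic number by +1.
A: 192 = 192; Z: 77 + 1 = 78.
Z = 78 is platinum, so the daughter is ¹⁹²₇₈Pt.

Pt-192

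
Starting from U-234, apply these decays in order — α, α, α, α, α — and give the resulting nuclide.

Pb-214

Start: (A, Z) = (234, 92).
After α: (230, 90).
After α: (226, 88).
After α: (222, 86).
After α: (218, 84).
After α: (214, 82).
Z = 82 is lead.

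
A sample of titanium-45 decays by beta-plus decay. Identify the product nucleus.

Beta-plus decay: mass number changes by +0, atomic number by -1.
A: 45 = 45; Z: 22 − 1 = 21.
Z = 21 is scandium, so the daughter is scandium-45.

Sc-45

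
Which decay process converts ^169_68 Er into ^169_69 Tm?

ΔA = 169 − 169 = 0; ΔZ = 69 − 68 = +1.
A is unchanged and Z rises by 1 — a neutron has become a proton (β⁻ decay).

beta-minus decay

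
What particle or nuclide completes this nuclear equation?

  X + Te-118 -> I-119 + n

Conserve mass number: A + 118 = 119 + 1, so A = 2.
Conserve atomic number: Z + 52 = 53 + 0, so Z = 1.
A = 2 and Z = 1 is H-2 — a deuteron.

deuteron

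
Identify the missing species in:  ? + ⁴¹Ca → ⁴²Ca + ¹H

deuteron

Conserve mass number: A + 41 = 42 + 1, so A = 2.
Conserve atomic number: Z + 20 = 20 + 1, so Z = 1.
A = 2 and Z = 1 is ²H — a deuteron.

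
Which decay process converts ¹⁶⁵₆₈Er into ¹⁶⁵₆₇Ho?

ΔA = 165 − 165 = 0; ΔZ = 67 − 68 = -1.
A is unchanged and Z drops by 1 — a proton has become a neutron (β⁺ emission or electron capture).

beta-plus decay or electron capture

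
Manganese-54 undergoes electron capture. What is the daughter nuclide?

Electron capture: mass number changes by +0, atomic number by -1.
A: 54 = 54; Z: 25 − 1 = 24.
Z = 24 is chromium, so the daughter is chromium-54.

Cr-54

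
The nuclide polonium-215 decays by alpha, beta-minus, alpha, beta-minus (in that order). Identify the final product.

Pb-207

Start: (A, Z) = (215, 84).
After α: (211, 82).
After β⁻: (211, 83).
After α: (207, 81).
After β⁻: (207, 82).
Z = 82 is lead.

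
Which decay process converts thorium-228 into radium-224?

ΔA = 224 − 228 = -4; ΔZ = 88 − 90 = -2.
A drops by 4 and Z drops by 2 — the signature of alpha emission.

alpha decay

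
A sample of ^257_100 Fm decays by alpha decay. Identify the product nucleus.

Alpha decay: mass number changes by -4, atomic number by -2.
A: 257 − 4 = 253; Z: 100 − 2 = 98.
Z = 98 is californium, so the daughter is ^253_98 Cf.

Cf-253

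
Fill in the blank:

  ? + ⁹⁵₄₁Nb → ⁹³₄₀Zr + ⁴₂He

deuteron

Conserve mass number: A + 95 = 93 + 4, so A = 2.
Conserve atomic number: Z + 41 = 40 + 2, so Z = 1.
A = 2 and Z = 1 is ²₁H — a deuteron.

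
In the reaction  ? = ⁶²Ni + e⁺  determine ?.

Cu-62

Conserve mass number: A = 62 + 0, so A = 62.
Conserve atomic number: Z = 28 + 1, so Z = 29.
Z = 29 is copper, so the species is ⁶²Cu.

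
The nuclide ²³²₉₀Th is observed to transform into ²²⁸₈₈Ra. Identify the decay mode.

alpha decay

ΔA = 228 − 232 = -4; ΔZ = 88 − 90 = -2.
A drops by 4 and Z drops by 2 — the signature of alpha emission.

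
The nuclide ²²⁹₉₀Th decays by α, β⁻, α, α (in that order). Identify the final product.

Start: (A, Z) = (229, 90).
After α: (225, 88).
After β⁻: (225, 89).
After α: (221, 87).
After α: (217, 85).
Z = 85 is astatine.

At-217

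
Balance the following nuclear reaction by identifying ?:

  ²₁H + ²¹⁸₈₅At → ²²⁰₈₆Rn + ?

Conserve mass number: 2 + 218 = 220 + A, so A = 0.
Conserve atomic number: 1 + 85 = 86 + Z, so Z = 0.
A = 0 and Z = 0 is ⁰₀γ — a gamma ray.

gamma ray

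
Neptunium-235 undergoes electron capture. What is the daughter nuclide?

U-235

Electron capture: mass number changes by +0, atomic number by -1.
A: 235 = 235; Z: 93 − 1 = 92.
Z = 92 is uranium, so the daughter is uranium-235.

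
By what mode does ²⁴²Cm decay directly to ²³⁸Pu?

alpha decay

ΔA = 238 − 242 = -4; ΔZ = 94 − 96 = -2.
A drops by 4 and Z drops by 2 — the signature of alpha emission.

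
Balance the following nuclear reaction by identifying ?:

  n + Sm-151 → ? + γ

Sm-152

Conserve mass number: 1 + 151 = A + 0, so A = 152.
Conserve atomic number: 0 + 62 = Z + 0, so Z = 62.
Z = 62 is samarium, so the species is Sm-152.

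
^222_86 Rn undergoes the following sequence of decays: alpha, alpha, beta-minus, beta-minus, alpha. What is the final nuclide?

Start: (A, Z) = (222, 86).
After α: (218, 84).
After α: (214, 82).
After β⁻: (214, 83).
After β⁻: (214, 84).
After α: (210, 82).
Z = 82 is lead.

Pb-210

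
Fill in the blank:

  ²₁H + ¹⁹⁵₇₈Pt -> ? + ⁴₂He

Conserve mass number: 2 + 195 = A + 4, so A = 193.
Conserve atomic number: 1 + 78 = Z + 2, so Z = 77.
Z = 77 is iridium, so the species is ¹⁹³₇₇Ir.

Ir-193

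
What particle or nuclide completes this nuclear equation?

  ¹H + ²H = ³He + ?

gamma ray

Conserve mass number: 1 + 2 = 3 + A, so A = 0.
Conserve atomic number: 1 + 1 = 2 + Z, so Z = 0.
A = 0 and Z = 0 is γ — a gamma ray.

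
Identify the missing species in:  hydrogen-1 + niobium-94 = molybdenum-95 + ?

gamma ray

Conserve mass number: 1 + 94 = 95 + A, so A = 0.
Conserve atomic number: 1 + 41 = 42 + Z, so Z = 0.
A = 0 and Z = 0 is γ — a gamma ray.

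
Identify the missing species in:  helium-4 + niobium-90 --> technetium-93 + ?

neutron

Conserve mass number: 4 + 90 = 93 + A, so A = 1.
Conserve atomic number: 2 + 41 = 43 + Z, so Z = 0.
A = 1 and Z = 0 is neutron — a neutron.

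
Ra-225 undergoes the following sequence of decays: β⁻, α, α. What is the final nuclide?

Start: (A, Z) = (225, 88).
After β⁻: (225, 89).
After α: (221, 87).
After α: (217, 85).
Z = 85 is astatine.

At-217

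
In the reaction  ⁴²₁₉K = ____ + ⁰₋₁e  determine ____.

Ca-42

Conserve mass number: 42 = A + 0, so A = 42.
Conserve atomic number: 19 = Z − 1, so Z = 20.
Z = 20 is calcium, so the species is ⁴²₂₀Ca.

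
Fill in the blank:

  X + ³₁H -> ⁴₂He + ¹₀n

deuteron

Conserve mass number: A + 3 = 4 + 1, so A = 2.
Conserve atomic number: Z + 1 = 2 + 0, so Z = 1.
A = 2 and Z = 1 is ²₁H — a deuteron.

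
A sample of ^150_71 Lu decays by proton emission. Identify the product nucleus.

Proton emission: mass number changes by -1, atomic number by -1.
A: 150 − 1 = 149; Z: 71 − 1 = 70.
Z = 70 is ytterbium, so the daughter is ^149_70 Yb.

Yb-149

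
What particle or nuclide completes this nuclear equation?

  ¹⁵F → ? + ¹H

Conserve mass number: 15 = A + 1, so A = 14.
Conserve atomic number: 9 = Z + 1, so Z = 8.
Z = 8 is oxygen, so the species is ¹⁴O.

O-14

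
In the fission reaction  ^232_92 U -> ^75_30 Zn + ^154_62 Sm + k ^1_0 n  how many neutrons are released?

Conserve mass number: 232 = 75 + 154 + k, so k = 232 − 229 = 3.
Check atomic number: 92 = 30 + 62 + 0 = 92. ✓

3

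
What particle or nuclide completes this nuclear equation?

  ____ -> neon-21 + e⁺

Conserve mass number: A = 21 + 0, so A = 21.
Conserve atomic number: Z = 10 + 1, so Z = 11.
Z = 11 is sodium, so the species is sodium-21.

Na-21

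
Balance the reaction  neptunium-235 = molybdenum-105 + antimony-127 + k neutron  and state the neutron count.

3

Conserve mass number: 235 = 105 + 127 + k, so k = 235 − 232 = 3.
Check atomic number: 93 = 42 + 51 + 0 = 93. ✓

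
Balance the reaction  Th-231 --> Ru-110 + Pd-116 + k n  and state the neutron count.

Conserve mass number: 231 = 110 + 116 + k, so k = 231 − 226 = 5.
Check atomic number: 90 = 44 + 46 + 0 = 90. ✓

5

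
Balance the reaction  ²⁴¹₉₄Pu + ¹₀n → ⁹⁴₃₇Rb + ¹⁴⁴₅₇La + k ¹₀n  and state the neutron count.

Conserve mass number: 242 = 94 + 144 + k, so k = 242 − 238 = 4.
Check atomic number: 94 = 37 + 57 + 0 = 94. ✓

4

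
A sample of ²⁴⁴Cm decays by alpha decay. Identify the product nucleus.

Pu-240

Alpha decay: mass number changes by -4, atomic number by -2.
A: 244 − 4 = 240; Z: 96 − 2 = 94.
Z = 94 is plutonium, so the daughter is ²⁴⁰Pu.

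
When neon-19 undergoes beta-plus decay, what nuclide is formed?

Beta-plus decay: mass number changes by +0, atomic number by -1.
A: 19 = 19; Z: 10 − 1 = 9.
Z = 9 is fluorine, so the daughter is fluorine-19.

F-19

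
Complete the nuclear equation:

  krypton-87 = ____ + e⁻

Rb-87

Conserve mass number: 87 = A + 0, so A = 87.
Conserve atomic number: 36 = Z − 1, so Z = 37.
Z = 37 is rubidium, so the species is rubidium-87.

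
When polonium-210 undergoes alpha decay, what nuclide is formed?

Alpha decay: mass number changes by -4, atomic number by -2.
A: 210 − 4 = 206; Z: 84 − 2 = 82.
Z = 82 is lead, so the daughter is lead-206.

Pb-206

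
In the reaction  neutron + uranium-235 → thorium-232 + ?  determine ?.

alpha particle

Conserve mass number: 1 + 235 = 232 + A, so A = 4.
Conserve atomic number: 0 + 92 = 90 + Z, so Z = 2.
A = 4 and Z = 2 is helium-4 — an alpha particle.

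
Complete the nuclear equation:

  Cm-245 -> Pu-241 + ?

alpha particle

Conserve mass number: 245 = 241 + A, so A = 4.
Conserve atomic number: 96 = 94 + Z, so Z = 2.
A = 4 and Z = 2 is He-4 — an alpha particle.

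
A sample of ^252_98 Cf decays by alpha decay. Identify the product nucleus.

Alpha decay: mass number changes by -4, atomic number by -2.
A: 252 − 4 = 248; Z: 98 − 2 = 96.
Z = 96 is curium, so the daughter is ^248_96 Cm.

Cm-248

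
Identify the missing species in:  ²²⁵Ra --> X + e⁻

Conserve mass number: 225 = A + 0, so A = 225.
Conserve atomic number: 88 = Z − 1, so Z = 89.
Z = 89 is actinium, so the species is ²²⁵Ac.

Ac-225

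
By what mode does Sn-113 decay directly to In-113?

beta-plus decay or electron capture

ΔA = 113 − 113 = 0; ΔZ = 49 − 50 = -1.
A is unchanged and Z drops by 1 — a proton has become a neutron (β⁺ emission or electron capture).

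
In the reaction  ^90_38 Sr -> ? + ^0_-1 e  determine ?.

Conserve mass number: 90 = A + 0, so A = 90.
Conserve atomic number: 38 = Z − 1, so Z = 39.
Z = 39 is yttrium, so the species is ^90_39 Y.

Y-90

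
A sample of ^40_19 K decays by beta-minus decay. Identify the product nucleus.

Ca-40

Beta-minus decay: mass number changes by +0, atomic number by +1.
A: 40 = 40; Z: 19 + 1 = 20.
Z = 20 is calcium, so the daughter is ^40_20 Ca.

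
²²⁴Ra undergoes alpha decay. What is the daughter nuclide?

Alpha decay: mass number changes by -4, atomic number by -2.
A: 224 − 4 = 220; Z: 88 − 2 = 86.
Z = 86 is radon, so the daughter is ²²⁰Rn.

Rn-220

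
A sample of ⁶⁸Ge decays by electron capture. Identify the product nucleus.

Electron capture: mass number changes by +0, atomic number by -1.
A: 68 = 68; Z: 32 − 1 = 31.
Z = 31 is gallium, so the daughter is ⁶⁸Ga.

Ga-68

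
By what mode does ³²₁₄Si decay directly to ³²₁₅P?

beta-minus decay

ΔA = 32 − 32 = 0; ΔZ = 15 − 14 = +1.
A is unchanged and Z rises by 1 — a neutron has become a proton (β⁻ decay).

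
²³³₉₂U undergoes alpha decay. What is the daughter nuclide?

Th-229

Alpha decay: mass number changes by -4, atomic number by -2.
A: 233 − 4 = 229; Z: 92 − 2 = 90.
Z = 90 is thorium, so the daughter is ²²⁹₉₀Th.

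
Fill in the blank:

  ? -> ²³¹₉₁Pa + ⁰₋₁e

Conserve mass number: A = 231 + 0, so A = 231.
Conserve atomic number: Z = 91 − 1, so Z = 90.
Z = 90 is thorium, so the species is ²³¹₉₀Th.

Th-231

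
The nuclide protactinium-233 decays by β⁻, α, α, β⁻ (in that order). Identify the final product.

Start: (A, Z) = (233, 91).
After β⁻: (233, 92).
After α: (229, 90).
After α: (225, 88).
After β⁻: (225, 89).
Z = 89 is actinium.

Ac-225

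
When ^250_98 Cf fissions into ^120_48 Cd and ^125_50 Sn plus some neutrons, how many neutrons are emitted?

5

Conserve mass number: 250 = 120 + 125 + k, so k = 250 − 245 = 5.
Check atomic number: 98 = 48 + 50 + 0 = 98. ✓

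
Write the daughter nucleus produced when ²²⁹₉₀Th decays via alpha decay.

Ra-225

Alpha decay: mass number changes by -4, atomic number by -2.
A: 229 − 4 = 225; Z: 90 − 2 = 88.
Z = 88 is radium, so the daughter is ²²⁵₈₈Ra.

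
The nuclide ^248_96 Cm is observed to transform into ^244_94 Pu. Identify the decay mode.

alpha decay

ΔA = 244 − 248 = -4; ΔZ = 94 − 96 = -2.
A drops by 4 and Z drops by 2 — the signature of alpha emission.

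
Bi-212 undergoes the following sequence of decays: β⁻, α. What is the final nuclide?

Start: (A, Z) = (212, 83).
After β⁻: (212, 84).
After α: (208, 82).
Z = 82 is lead.

Pb-208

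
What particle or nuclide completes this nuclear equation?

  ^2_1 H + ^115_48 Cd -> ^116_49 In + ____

neutron

Conserve mass number: 2 + 115 = 116 + A, so A = 1.
Conserve atomic number: 1 + 48 = 49 + Z, so Z = 0.
A = 1 and Z = 0 is ^1_0 n — a neutron.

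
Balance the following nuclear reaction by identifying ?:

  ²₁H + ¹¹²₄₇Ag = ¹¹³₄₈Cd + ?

neutron

Conserve mass number: 2 + 112 = 113 + A, so A = 1.
Conserve atomic number: 1 + 47 = 48 + Z, so Z = 0.
A = 1 and Z = 0 is ¹₀n — a neutron.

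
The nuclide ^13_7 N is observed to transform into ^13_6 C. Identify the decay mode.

ΔA = 13 − 13 = 0; ΔZ = 6 − 7 = -1.
A is unchanged and Z drops by 1 — a proton has become a neutron (β⁺ emission or electron capture).

beta-plus decay or electron capture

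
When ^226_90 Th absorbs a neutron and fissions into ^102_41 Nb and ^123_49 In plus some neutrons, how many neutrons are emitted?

Conserve mass number: 227 = 102 + 123 + k, so k = 227 − 225 = 2.
Check atomic number: 90 = 41 + 49 + 0 = 90. ✓

2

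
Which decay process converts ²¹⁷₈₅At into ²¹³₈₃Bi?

alpha decay

ΔA = 213 − 217 = -4; ΔZ = 83 − 85 = -2.
A drops by 4 and Z drops by 2 — the signature of alpha emission.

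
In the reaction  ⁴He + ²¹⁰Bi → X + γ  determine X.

At-214

Conserve mass number: 4 + 210 = A + 0, so A = 214.
Conserve atomic number: 2 + 83 = Z + 0, so Z = 85.
Z = 85 is astatine, so the species is ²¹⁴At.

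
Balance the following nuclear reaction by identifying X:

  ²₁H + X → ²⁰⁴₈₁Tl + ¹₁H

Tl-203

Conserve mass number: 2 + A = 204 + 1, so A = 203.
Conserve atomic number: 1 + Z = 81 + 1, so Z = 81.
Z = 81 is thallium, so the species is ²⁰³₈₁Tl.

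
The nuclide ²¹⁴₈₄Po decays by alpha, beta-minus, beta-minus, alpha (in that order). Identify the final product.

Start: (A, Z) = (214, 84).
After α: (210, 82).
After β⁻: (210, 83).
After β⁻: (210, 84).
After α: (206, 82).
Z = 82 is lead.

Pb-206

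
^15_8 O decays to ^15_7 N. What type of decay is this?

ΔA = 15 − 15 = 0; ΔZ = 7 − 8 = -1.
A is unchanged and Z drops by 1 — a proton has become a neutron (β⁺ emission or electron capture).

beta-plus decay or electron capture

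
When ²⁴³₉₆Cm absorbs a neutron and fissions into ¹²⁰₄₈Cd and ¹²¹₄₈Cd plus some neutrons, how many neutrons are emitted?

Conserve mass number: 244 = 120 + 121 + k, so k = 244 − 241 = 3.
Check atomic number: 96 = 48 + 48 + 0 = 96. ✓

3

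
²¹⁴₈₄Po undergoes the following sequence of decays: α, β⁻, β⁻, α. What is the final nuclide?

Start: (A, Z) = (214, 84).
After α: (210, 82).
After β⁻: (210, 83).
After β⁻: (210, 84).
After α: (206, 82).
Z = 82 is lead.

Pb-206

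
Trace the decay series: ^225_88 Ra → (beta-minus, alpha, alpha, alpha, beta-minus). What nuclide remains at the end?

Start: (A, Z) = (225, 88).
After β⁻: (225, 89).
After α: (221, 87).
After α: (217, 85).
After α: (213, 83).
After β⁻: (213, 84).
Z = 84 is polonium.

Po-213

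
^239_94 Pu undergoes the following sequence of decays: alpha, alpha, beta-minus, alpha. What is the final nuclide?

Ac-227

Start: (A, Z) = (239, 94).
After α: (235, 92).
After α: (231, 90).
After β⁻: (231, 91).
After α: (227, 89).
Z = 89 is actinium.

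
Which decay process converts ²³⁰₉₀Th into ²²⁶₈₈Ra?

ΔA = 226 − 230 = -4; ΔZ = 88 − 90 = -2.
A drops by 4 and Z drops by 2 — the signature of alpha emission.

alpha decay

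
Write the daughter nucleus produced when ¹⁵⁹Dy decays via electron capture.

Electron capture: mass number changes by +0, atomic number by -1.
A: 159 = 159; Z: 66 − 1 = 65.
Z = 65 is terbium, so the daughter is ¹⁵⁹Tb.

Tb-159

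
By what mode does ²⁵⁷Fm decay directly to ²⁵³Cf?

alpha decay

ΔA = 253 − 257 = -4; ΔZ = 98 − 100 = -2.
A drops by 4 and Z drops by 2 — the signature of alpha emission.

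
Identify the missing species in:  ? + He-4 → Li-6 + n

triton

Conserve mass number: A + 4 = 6 + 1, so A = 3.
Conserve atomic number: Z + 2 = 3 + 0, so Z = 1.
A = 3 and Z = 1 is H-3 — a triton.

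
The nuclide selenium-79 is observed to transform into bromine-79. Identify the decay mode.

beta-minus decay

ΔA = 79 − 79 = 0; ΔZ = 35 − 34 = +1.
A is unchanged and Z rises by 1 — a neutron has become a proton (β⁻ decay).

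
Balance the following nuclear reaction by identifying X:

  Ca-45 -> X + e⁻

Sc-45

Conserve mass number: 45 = A + 0, so A = 45.
Conserve atomic number: 20 = Z − 1, so Z = 21.
Z = 21 is scandium, so the species is Sc-45.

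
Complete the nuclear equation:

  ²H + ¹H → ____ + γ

Conserve mass number: 2 + 1 = A + 0, so A = 3.
Conserve atomic number: 1 + 1 = Z + 0, so Z = 2.
Z = 2 is helium, so the species is ³He.

He-3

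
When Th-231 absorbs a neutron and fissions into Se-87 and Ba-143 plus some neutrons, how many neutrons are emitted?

2

Conserve mass number: 232 = 87 + 143 + k, so k = 232 − 230 = 2.
Check atomic number: 90 = 34 + 56 + 0 = 90. ✓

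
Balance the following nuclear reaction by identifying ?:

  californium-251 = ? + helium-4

Conserve mass number: 251 = A + 4, so A = 247.
Conserve atomic number: 98 = Z + 2, so Z = 96.
Z = 96 is curium, so the species is curium-247.

Cm-247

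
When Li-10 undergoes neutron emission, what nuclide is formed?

Neutron emission: mass number changes by -1, atomic number by +0.
A: 10 − 1 = 9; Z: 3 = 3.
Z = 3 is lithium, so the daughter is Li-9.

Li-9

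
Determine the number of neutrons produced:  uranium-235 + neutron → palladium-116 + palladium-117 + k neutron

3

Conserve mass number: 236 = 116 + 117 + k, so k = 236 − 233 = 3.
Check atomic number: 92 = 46 + 46 + 0 = 92. ✓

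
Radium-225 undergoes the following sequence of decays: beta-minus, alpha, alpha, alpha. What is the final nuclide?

Bi-213

Start: (A, Z) = (225, 88).
After β⁻: (225, 89).
After α: (221, 87).
After α: (217, 85).
After α: (213, 83).
Z = 83 is bismuth.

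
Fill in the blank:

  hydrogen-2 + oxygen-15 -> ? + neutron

F-16

Conserve mass number: 2 + 15 = A + 1, so A = 16.
Conserve atomic number: 1 + 8 = Z + 0, so Z = 9.
Z = 9 is fluorine, so the species is fluorine-16.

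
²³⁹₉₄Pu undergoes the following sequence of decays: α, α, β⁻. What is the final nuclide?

Pa-231

Start: (A, Z) = (239, 94).
After α: (235, 92).
After α: (231, 90).
After β⁻: (231, 91).
Z = 91 is protactinium.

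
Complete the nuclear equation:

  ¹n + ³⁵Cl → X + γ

Conserve mass number: 1 + 35 = A + 0, so A = 36.
Conserve atomic number: 0 + 17 = Z + 0, so Z = 17.
Z = 17 is chlorine, so the species is ³⁶Cl.

Cl-36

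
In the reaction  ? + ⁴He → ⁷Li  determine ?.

triton

Conserve mass number: A + 4 = 7, so A = 3.
Conserve atomic number: Z + 2 = 3, so Z = 1.
A = 3 and Z = 1 is ³H — a triton.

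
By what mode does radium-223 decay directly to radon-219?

ΔA = 219 − 223 = -4; ΔZ = 86 − 88 = -2.
A drops by 4 and Z drops by 2 — the signature of alpha emission.

alpha decay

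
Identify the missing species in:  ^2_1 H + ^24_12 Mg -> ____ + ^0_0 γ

Al-26

Conserve mass number: 2 + 24 = A + 0, so A = 26.
Conserve atomic number: 1 + 12 = Z + 0, so Z = 13.
Z = 13 is aluminium, so the species is ^26_13 Al.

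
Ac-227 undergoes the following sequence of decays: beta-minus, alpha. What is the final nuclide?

Start: (A, Z) = (227, 89).
After β⁻: (227, 90).
After α: (223, 88).
Z = 88 is radium.

Ra-223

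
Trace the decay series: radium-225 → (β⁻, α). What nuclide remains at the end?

Fr-221

Start: (A, Z) = (225, 88).
After β⁻: (225, 89).
After α: (221, 87).
Z = 87 is francium.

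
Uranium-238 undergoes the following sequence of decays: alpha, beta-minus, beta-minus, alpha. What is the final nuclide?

Th-230

Start: (A, Z) = (238, 92).
After α: (234, 90).
After β⁻: (234, 91).
After β⁻: (234, 92).
After α: (230, 90).
Z = 90 is thorium.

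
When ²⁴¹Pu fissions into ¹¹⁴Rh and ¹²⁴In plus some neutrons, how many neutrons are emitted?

Conserve mass number: 241 = 114 + 124 + k, so k = 241 − 238 = 3.
Check atomic number: 94 = 45 + 49 + 0 = 94. ✓

3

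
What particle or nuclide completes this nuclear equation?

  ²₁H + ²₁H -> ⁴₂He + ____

Conserve mass number: 2 + 2 = 4 + A, so A = 0.
Conserve atomic number: 1 + 1 = 2 + Z, so Z = 0.
A = 0 and Z = 0 is ⁰₀γ — a gamma ray.

gamma ray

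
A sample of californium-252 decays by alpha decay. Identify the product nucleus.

Cm-248

Alpha decay: mass number changes by -4, atomic number by -2.
A: 252 − 4 = 248; Z: 98 − 2 = 96.
Z = 96 is curium, so the daughter is curium-248.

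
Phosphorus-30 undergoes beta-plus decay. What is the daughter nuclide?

Beta-plus decay: mass number changes by +0, atomic number by -1.
A: 30 = 30; Z: 15 − 1 = 14.
Z = 14 is silicon, so the daughter is silicon-30.

Si-30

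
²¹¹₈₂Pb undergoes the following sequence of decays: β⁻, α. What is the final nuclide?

Tl-207

Start: (A, Z) = (211, 82).
After β⁻: (211, 83).
After α: (207, 81).
Z = 81 is thallium.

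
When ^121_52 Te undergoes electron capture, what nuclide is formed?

Sb-121

Electron capture: mass number changes by +0, atomic number by -1.
A: 121 = 121; Z: 52 − 1 = 51.
Z = 51 is antimony, so the daughter is ^121_51 Sb.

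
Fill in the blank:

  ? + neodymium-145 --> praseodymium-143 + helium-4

Conserve mass number: A + 145 = 143 + 4, so A = 2.
Conserve atomic number: Z + 60 = 59 + 2, so Z = 1.
A = 2 and Z = 1 is hydrogen-2 — a deuteron.

deuteron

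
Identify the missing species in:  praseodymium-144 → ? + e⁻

Nd-144

Conserve mass number: 144 = A + 0, so A = 144.
Conserve atomic number: 59 = Z − 1, so Z = 60.
Z = 60 is neodymium, so the species is neodymium-144.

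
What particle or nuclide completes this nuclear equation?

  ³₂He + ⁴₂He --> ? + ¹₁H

Li-6

Conserve mass number: 3 + 4 = A + 1, so A = 6.
Conserve atomic number: 2 + 2 = Z + 1, so Z = 3.
Z = 3 is lithium, so the species is ⁶₃Li.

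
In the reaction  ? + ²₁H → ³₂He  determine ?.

proton

Conserve mass number: A + 2 = 3, so A = 1.
Conserve atomic number: Z + 1 = 2, so Z = 1.
A = 1 and Z = 1 is ¹₁H — a proton.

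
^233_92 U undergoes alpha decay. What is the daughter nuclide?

Alpha decay: mass number changes by -4, atomic number by -2.
A: 233 − 4 = 229; Z: 92 − 2 = 90.
Z = 90 is thorium, so the daughter is ^229_90 Th.

Th-229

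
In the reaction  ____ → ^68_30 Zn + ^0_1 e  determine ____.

Ga-68

Conserve mass number: A = 68 + 0, so A = 68.
Conserve atomic number: Z = 30 + 1, so Z = 31.
Z = 31 is gallium, so the species is ^68_31 Ga.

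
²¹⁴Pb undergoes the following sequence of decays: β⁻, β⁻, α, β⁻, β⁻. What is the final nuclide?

Po-210

Start: (A, Z) = (214, 82).
After β⁻: (214, 83).
After β⁻: (214, 84).
After α: (210, 82).
After β⁻: (210, 83).
After β⁻: (210, 84).
Z = 84 is polonium.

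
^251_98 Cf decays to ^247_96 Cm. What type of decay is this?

ΔA = 247 − 251 = -4; ΔZ = 96 − 98 = -2.
A drops by 4 and Z drops by 2 — the signature of alpha emission.

alpha decay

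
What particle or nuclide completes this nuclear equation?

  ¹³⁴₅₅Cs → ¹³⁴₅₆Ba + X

beta-minus particle

Conserve mass number: 134 = 134 + A, so A = 0.
Conserve atomic number: 55 = 56 + Z, so Z = -1.
A = 0 and Z = -1 is ⁰₋₁e — a beta-minus particle.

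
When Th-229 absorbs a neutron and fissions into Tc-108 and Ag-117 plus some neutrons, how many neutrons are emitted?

5

Conserve mass number: 230 = 108 + 117 + k, so k = 230 − 225 = 5.
Check atomic number: 90 = 43 + 47 + 0 = 90. ✓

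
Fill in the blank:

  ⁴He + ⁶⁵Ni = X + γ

Conserve mass number: 4 + 65 = A + 0, so A = 69.
Conserve atomic number: 2 + 28 = Z + 0, so Z = 30.
Z = 30 is zinc, so the species is ⁶⁹Zn.

Zn-69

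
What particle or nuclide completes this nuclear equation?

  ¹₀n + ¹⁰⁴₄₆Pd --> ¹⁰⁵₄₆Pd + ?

gamma ray

Conserve mass number: 1 + 104 = 105 + A, so A = 0.
Conserve atomic number: 0 + 46 = 46 + Z, so Z = 0.
A = 0 and Z = 0 is ⁰₀γ — a gamma ray.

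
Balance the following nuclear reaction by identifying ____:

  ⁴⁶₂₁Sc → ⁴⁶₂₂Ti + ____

Conserve mass number: 46 = 46 + A, so A = 0.
Conserve atomic number: 21 = 22 + Z, so Z = -1.
A = 0 and Z = -1 is ⁰₋₁e — a beta-minus particle.

beta-minus particle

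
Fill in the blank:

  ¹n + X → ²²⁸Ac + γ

Ac-227

Conserve mass number: 1 + A = 228 + 0, so A = 227.
Conserve atomic number: 0 + Z = 89 + 0, so Z = 89.
Z = 89 is actinium, so the species is ²²⁷Ac.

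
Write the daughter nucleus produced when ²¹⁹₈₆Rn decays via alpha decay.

Po-215

Alpha decay: mass number changes by -4, atomic number by -2.
A: 219 − 4 = 215; Z: 86 − 2 = 84.
Z = 84 is polonium, so the daughter is ²¹⁵₈₄Po.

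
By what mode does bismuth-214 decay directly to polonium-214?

beta-minus decay

ΔA = 214 − 214 = 0; ΔZ = 84 − 83 = +1.
A is unchanged and Z rises by 1 — a neutron has become a proton (β⁻ decay).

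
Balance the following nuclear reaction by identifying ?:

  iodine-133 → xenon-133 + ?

beta-minus particle

Conserve mass number: 133 = 133 + A, so A = 0.
Conserve atomic number: 53 = 54 + Z, so Z = -1.
A = 0 and Z = -1 is e⁻ — a beta-minus particle.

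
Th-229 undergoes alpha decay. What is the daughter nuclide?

Ra-225

Alpha decay: mass number changes by -4, atomic number by -2.
A: 229 − 4 = 225; Z: 90 − 2 = 88.
Z = 88 is radium, so the daughter is Ra-225.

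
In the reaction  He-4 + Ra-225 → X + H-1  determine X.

Conserve mass number: 4 + 225 = A + 1, so A = 228.
Conserve atomic number: 2 + 88 = Z + 1, so Z = 89.
Z = 89 is actinium, so the species is Ac-228.

Ac-228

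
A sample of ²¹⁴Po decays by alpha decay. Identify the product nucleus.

Pb-210

Alpha decay: mass number changes by -4, atomic number by -2.
A: 214 − 4 = 210; Z: 84 − 2 = 82.
Z = 82 is lead, so the daughter is ²¹⁰Pb.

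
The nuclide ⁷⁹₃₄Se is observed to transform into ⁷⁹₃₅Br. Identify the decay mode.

beta-minus decay

ΔA = 79 − 79 = 0; ΔZ = 35 − 34 = +1.
A is unchanged and Z rises by 1 — a neutron has become a proton (β⁻ decay).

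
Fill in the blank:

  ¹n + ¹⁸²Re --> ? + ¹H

W-182

Conserve mass number: 1 + 182 = A + 1, so A = 182.
Conserve atomic number: 0 + 75 = Z + 1, so Z = 74.
Z = 74 is tungsten, so the species is ¹⁸²W.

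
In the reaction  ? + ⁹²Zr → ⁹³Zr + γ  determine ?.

Conserve mass number: A + 92 = 93 + 0, so A = 1.
Conserve atomic number: Z + 40 = 40 + 0, so Z = 0.
A = 1 and Z = 0 is ¹n — a neutron.

neutron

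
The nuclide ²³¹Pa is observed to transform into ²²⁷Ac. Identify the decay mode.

alpha decay

ΔA = 227 − 231 = -4; ΔZ = 89 − 91 = -2.
A drops by 4 and Z drops by 2 — the signature of alpha emission.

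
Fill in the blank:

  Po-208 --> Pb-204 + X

Conserve mass number: 208 = 204 + A, so A = 4.
Conserve atomic number: 84 = 82 + Z, so Z = 2.
A = 4 and Z = 2 is He-4 — an alpha particle.

alpha particle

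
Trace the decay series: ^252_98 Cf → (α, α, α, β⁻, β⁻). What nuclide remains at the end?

Pu-240

Start: (A, Z) = (252, 98).
After α: (248, 96).
After α: (244, 94).
After α: (240, 92).
After β⁻: (240, 93).
After β⁻: (240, 94).
Z = 94 is plutonium.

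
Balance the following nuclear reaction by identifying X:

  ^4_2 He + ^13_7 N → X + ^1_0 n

F-16

Conserve mass number: 4 + 13 = A + 1, so A = 16.
Conserve atomic number: 2 + 7 = Z + 0, so Z = 9.
Z = 9 is fluorine, so the species is ^16_9 F.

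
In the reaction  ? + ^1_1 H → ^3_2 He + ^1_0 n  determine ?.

triton

Conserve mass number: A + 1 = 3 + 1, so A = 3.
Conserve atomic number: Z + 1 = 2 + 0, so Z = 1.
A = 3 and Z = 1 is ^3_1 H — a triton.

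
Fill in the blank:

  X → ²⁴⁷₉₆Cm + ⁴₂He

Cf-251

Conserve mass number: A = 247 + 4, so A = 251.
Conserve atomic number: Z = 96 + 2, so Z = 98.
Z = 98 is californium, so the species is ²⁵¹₉₈Cf.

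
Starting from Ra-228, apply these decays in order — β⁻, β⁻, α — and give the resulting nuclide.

Start: (A, Z) = (228, 88).
After β⁻: (228, 89).
After β⁻: (228, 90).
After α: (224, 88).
Z = 88 is radium.

Ra-224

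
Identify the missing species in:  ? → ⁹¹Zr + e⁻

Conserve mass number: A = 91 + 0, so A = 91.
Conserve atomic number: Z = 40 − 1, so Z = 39.
Z = 39 is yttrium, so the species is ⁹¹Y.

Y-91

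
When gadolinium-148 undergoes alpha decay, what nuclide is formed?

Alpha decay: mass number changes by -4, atomic number by -2.
A: 148 − 4 = 144; Z: 64 − 2 = 62.
Z = 62 is samarium, so the daughter is samarium-144.

Sm-144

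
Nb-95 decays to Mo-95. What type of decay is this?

ΔA = 95 − 95 = 0; ΔZ = 42 − 41 = +1.
A is unchanged and Z rises by 1 — a neutron has become a proton (β⁻ decay).

beta-minus decay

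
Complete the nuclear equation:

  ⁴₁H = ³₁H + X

neutron

Conserve mass number: 4 = 3 + A, so A = 1.
Conserve atomic number: 1 = 1 + Z, so Z = 0.
A = 1 and Z = 0 is ¹₀n — a neutron.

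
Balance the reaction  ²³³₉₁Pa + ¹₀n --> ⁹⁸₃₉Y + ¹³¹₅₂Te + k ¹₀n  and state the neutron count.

Conserve mass number: 234 = 98 + 131 + k, so k = 234 − 229 = 5.
Check atomic number: 91 = 39 + 52 + 0 = 91. ✓

5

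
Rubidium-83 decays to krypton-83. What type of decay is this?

ΔA = 83 − 83 = 0; ΔZ = 36 − 37 = -1.
A is unchanged and Z drops by 1 — a proton has become a neutron (β⁺ emission or electron capture).

beta-plus decay or electron capture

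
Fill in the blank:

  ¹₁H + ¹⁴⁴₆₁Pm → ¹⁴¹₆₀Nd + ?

Conserve mass number: 1 + 144 = 141 + A, so A = 4.
Conserve atomic number: 1 + 61 = 60 + Z, so Z = 2.
A = 4 and Z = 2 is ⁴₂He — an alpha particle.

alpha particle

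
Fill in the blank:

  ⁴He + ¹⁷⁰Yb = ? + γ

Hf-174

Conserve mass number: 4 + 170 = A + 0, so A = 174.
Conserve atomic number: 2 + 70 = Z + 0, so Z = 72.
Z = 72 is hafnium, so the species is ¹⁷⁴Hf.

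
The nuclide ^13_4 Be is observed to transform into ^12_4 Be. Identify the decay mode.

ΔA = 12 − 13 = -1; ΔZ = 4 − 4 = +0.
A drops by 1 with Z unchanged — a neutron was emitted.

neutron emission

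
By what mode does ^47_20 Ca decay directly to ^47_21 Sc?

ΔA = 47 − 47 = 0; ΔZ = 21 − 20 = +1.
A is unchanged and Z rises by 1 — a neutron has become a proton (β⁻ decay).

beta-minus decay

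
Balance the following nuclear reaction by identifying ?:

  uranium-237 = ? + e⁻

Np-237

Conserve mass number: 237 = A + 0, so A = 237.
Conserve atomic number: 92 = Z − 1, so Z = 93.
Z = 93 is neptunium, so the species is neptunium-237.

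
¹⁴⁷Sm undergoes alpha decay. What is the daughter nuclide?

Alpha decay: mass number changes by -4, atomic number by -2.
A: 147 − 4 = 143; Z: 62 − 2 = 60.
Z = 60 is neodymium, so the daughter is ¹⁴³Nd.

Nd-143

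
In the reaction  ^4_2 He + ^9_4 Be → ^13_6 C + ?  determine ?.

gamma ray

Conserve mass number: 4 + 9 = 13 + A, so A = 0.
Conserve atomic number: 2 + 4 = 6 + Z, so Z = 0.
A = 0 and Z = 0 is ^0_0 γ — a gamma ray.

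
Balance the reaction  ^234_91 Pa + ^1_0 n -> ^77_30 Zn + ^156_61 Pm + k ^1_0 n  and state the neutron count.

Conserve mass number: 235 = 77 + 156 + k, so k = 235 − 233 = 2.
Check atomic number: 91 = 30 + 61 + 0 = 91. ✓

2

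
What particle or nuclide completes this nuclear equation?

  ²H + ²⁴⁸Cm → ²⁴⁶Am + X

Conserve mass number: 2 + 248 = 246 + A, so A = 4.
Conserve atomic number: 1 + 96 = 95 + Z, so Z = 2.
A = 4 and Z = 2 is ⁴He — an alpha particle.

alpha particle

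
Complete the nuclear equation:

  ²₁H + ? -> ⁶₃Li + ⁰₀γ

Conserve mass number: 2 + A = 6 + 0, so A = 4.
Conserve atomic number: 1 + Z = 3 + 0, so Z = 2.
A = 4 and Z = 2 is ⁴₂He — an alpha particle.

alpha particle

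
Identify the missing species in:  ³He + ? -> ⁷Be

alpha particle

Conserve mass number: 3 + A = 7, so A = 4.
Conserve atomic number: 2 + Z = 4, so Z = 2.
A = 4 and Z = 2 is ⁴He — an alpha particle.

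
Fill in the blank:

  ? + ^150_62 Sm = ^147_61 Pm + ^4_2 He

Conserve mass number: A + 150 = 147 + 4, so A = 1.
Conserve atomic number: Z + 62 = 61 + 2, so Z = 1.
A = 1 and Z = 1 is ^1_1 H — a proton.

proton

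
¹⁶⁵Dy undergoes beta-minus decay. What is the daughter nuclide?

Ho-165

Beta-minus decay: mass number changes by +0, atomic number by +1.
A: 165 = 165; Z: 66 + 1 = 67.
Z = 67 is holmium, so the daughter is ¹⁶⁵Ho.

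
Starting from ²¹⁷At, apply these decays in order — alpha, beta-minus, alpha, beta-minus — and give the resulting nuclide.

Bi-209

Start: (A, Z) = (217, 85).
After α: (213, 83).
After β⁻: (213, 84).
After α: (209, 82).
After β⁻: (209, 83).
Z = 83 is bismuth.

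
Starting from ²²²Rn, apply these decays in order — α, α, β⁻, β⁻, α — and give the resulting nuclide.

Pb-210

Start: (A, Z) = (222, 86).
After α: (218, 84).
After α: (214, 82).
After β⁻: (214, 83).
After β⁻: (214, 84).
After α: (210, 82).
Z = 82 is lead.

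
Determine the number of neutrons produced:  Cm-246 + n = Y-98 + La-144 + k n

5

Conserve mass number: 247 = 98 + 144 + k, so k = 247 − 242 = 5.
Check atomic number: 96 = 39 + 57 + 0 = 96. ✓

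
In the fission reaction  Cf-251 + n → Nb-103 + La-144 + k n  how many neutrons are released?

5

Conserve mass number: 252 = 103 + 144 + k, so k = 252 − 247 = 5.
Check atomic number: 98 = 41 + 57 + 0 = 98. ✓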